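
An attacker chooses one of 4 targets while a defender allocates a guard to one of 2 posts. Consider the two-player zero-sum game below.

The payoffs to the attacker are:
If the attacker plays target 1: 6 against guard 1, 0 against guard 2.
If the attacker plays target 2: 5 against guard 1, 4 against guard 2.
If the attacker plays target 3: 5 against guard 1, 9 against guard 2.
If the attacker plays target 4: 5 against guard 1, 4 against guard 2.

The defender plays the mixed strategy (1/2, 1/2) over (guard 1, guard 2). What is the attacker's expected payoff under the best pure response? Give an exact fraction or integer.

7

target 1: (6)·(1/2) + (0)·(1/2) = 3.
target 2: (5)·(1/2) + (4)·(1/2) = 9/2.
target 3: (5)·(1/2) + (9)·(1/2) = 7.
target 4: (5)·(1/2) + (4)·(1/2) = 9/2.
The best pure response is target 3 with expected payoff 7.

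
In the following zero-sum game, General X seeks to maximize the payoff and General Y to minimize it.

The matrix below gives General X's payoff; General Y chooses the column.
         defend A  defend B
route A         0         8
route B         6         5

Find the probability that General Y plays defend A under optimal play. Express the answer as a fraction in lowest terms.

Row minima are 0 and 5, so General X's maximin is 5; column maxima are 6 and 8, so General Y's minimax is 6. These differ, so the equilibrium is in mixed strategies.
Let General Y play defend A with probability q. General X is indifferent when 8(1−q) = 6q + 5(1−q), giving q = 1/3.

1/3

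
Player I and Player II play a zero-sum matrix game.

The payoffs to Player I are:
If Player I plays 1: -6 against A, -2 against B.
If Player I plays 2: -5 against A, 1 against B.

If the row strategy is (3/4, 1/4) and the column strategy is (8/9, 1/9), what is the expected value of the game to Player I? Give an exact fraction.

Against (8/9, 1/9), each row's expected payoff is 1: -50/9; 2: -13/3.
Taking the (3/4, 1/4)-weighted average: (3/4)·(-50/9) + (1/4)·(-13/3) = -21/4.

-21/4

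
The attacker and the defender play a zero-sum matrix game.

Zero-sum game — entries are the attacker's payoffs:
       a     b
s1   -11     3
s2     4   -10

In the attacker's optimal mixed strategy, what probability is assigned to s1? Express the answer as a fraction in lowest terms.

1/2

Row minima are -11 and -10, so the attacker's maximin is -10; column maxima are 4 and 3, so the defender's minimax is 3. These differ, so the equilibrium is in mixed strategies.
Let the attacker play s1 with probability p. The defender is indifferent when −11p + 4(1−p) = 3p − 10(1−p), giving p = 1/2.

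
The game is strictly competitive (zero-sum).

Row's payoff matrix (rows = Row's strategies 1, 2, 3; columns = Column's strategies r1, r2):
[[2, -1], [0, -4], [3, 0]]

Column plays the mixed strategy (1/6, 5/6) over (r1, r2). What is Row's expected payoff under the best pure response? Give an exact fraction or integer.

1: (2)·(1/6) + (-1)·(5/6) = -1/2.
2: (0)·(1/6) + (-4)·(5/6) = -10/3.
3: (3)·(1/6) + (0)·(5/6) = 1/2.
The best pure response is 3 with expected payoff 1/2.

1/2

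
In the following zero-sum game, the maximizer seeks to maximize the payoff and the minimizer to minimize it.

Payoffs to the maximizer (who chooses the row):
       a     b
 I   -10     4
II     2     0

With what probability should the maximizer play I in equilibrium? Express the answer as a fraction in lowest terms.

1/8

Row minima are -10 and 0, so the maximizer's maximin is 0; column maxima are 2 and 4, so the minimizer's minimax is 2. These differ, so the equilibrium is in mixed strategies.
Let the maximizer play I with probability p. The minimizer is indifferent when −10p + 2(1−p) = 4p, giving p = 1/8.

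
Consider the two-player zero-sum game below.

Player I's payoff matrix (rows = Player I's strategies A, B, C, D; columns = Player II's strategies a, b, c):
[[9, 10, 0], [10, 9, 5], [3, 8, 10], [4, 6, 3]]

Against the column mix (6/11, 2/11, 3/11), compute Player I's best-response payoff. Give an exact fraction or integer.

A: (9)·(6/11) + (10)·(2/11) + (0)·(3/11) = 74/11.
B: (10)·(6/11) + (9)·(2/11) + (5)·(3/11) = 93/11.
C: (3)·(6/11) + (8)·(2/11) + (10)·(3/11) = 64/11.
D: (4)·(6/11) + (6)·(2/11) + (3)·(3/11) = 45/11.
The best pure response is B with expected payoff 93/11.

93/11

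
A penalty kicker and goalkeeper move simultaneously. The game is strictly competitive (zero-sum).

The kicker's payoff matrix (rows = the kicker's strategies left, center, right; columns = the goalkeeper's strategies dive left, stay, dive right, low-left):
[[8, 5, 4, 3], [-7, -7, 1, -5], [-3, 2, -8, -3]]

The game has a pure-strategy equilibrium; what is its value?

3

Row minima: 3, -7, -8 → the kicker's maximin is 3.
Column maxima: 8, 5, 4, 3 → the goalkeeper's minimax is 3.
They coincide at (left, low-left), so the value is 3.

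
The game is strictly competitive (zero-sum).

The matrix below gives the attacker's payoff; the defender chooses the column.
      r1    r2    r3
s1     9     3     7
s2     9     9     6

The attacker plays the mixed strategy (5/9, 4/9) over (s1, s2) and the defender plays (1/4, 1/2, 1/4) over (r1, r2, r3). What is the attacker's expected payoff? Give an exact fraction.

121/18

Against (1/4, 1/2, 1/4), each row's expected payoff is s1: 11/2; s2: 33/4.
Taking the (5/9, 4/9)-weighted average: (5/9)·(11/2) + (4/9)·(33/4) = 121/18.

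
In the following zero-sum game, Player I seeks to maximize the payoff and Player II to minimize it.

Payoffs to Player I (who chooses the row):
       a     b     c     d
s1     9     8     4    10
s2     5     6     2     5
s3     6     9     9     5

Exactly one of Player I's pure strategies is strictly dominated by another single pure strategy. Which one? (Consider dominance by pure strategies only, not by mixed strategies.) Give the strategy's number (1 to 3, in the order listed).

Compare s2 with s1: 9 > 5, 8 > 6, 4 > 2, 10 > 5.
So s1 strictly dominates s2 for Player I; s2 is strictly dominated.

2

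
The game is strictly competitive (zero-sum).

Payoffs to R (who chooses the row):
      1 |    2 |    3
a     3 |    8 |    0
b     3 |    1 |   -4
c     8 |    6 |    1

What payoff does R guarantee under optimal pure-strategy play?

Row minima: 0, -4, 1 → R's maximin is 1.
Column maxima: 8, 8, 1 → C's minimax is 1.
They coincide at (c, 3), so the value is 1.

1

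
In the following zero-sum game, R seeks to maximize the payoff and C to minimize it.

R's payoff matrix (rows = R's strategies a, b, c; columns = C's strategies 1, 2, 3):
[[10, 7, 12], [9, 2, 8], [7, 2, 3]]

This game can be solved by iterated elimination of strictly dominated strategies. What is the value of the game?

7

Row b is strictly dominated by row a (10>9, 7>2, 12>8); eliminate b.
Column 3 is strictly dominated by 2 for C (7<12, 2<3); eliminate 3.
Column 1 is strictly dominated by 2 for C (7<10, 2<7); eliminate 1.
Row c is strictly dominated by row a (7>2); eliminate c.
Only (a, 2) remains, with payoff 7.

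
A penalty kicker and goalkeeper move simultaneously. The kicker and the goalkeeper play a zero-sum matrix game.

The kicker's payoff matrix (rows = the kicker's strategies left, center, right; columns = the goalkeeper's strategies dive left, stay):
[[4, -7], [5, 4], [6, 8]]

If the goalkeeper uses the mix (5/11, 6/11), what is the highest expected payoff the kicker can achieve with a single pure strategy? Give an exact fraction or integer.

left: (4)·(5/11) + (-7)·(6/11) = -2.
center: (5)·(5/11) + (4)·(6/11) = 49/11.
right: (6)·(5/11) + (8)·(6/11) = 78/11.
The best pure response is right with expected payoff 78/11.

78/11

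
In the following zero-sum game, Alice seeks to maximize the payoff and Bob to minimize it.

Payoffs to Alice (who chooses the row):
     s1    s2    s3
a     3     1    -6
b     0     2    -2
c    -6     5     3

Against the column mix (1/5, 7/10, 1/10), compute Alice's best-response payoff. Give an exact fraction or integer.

a: (3)·(1/5) + (1)·(7/10) + (-6)·(1/10) = 7/10.
b: (0)·(1/5) + (2)·(7/10) + (-2)·(1/10) = 6/5.
c: (-6)·(1/5) + (5)·(7/10) + (3)·(1/10) = 13/5.
The best pure response is c with expected payoff 13/5.

13/5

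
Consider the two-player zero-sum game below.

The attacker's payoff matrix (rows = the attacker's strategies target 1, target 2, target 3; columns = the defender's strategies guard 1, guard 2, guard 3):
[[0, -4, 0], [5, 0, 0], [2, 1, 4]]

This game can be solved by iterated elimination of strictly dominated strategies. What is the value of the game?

1

Column guard 1 is strictly dominated by guard 2 for the defender (-4<0, 0<5, 1<2); eliminate guard 1.
Row target 1 is strictly dominated by row target 3 (1>-4, 4>0); eliminate target 1.
Row target 2 is strictly dominated by row target 3 (1>0, 4>0); eliminate target 2.
Column guard 3 is strictly dominated by guard 2 for the defender (1<4); eliminate guard 3.
Only (target 3, guard 2) remains, with payoff 1.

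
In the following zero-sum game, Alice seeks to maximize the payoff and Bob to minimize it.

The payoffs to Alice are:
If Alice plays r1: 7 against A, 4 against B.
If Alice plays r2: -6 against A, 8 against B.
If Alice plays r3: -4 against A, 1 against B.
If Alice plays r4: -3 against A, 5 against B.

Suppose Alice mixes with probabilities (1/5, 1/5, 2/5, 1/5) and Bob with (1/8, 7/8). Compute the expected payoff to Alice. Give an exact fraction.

123/40

Against (1/8, 7/8), each row's expected payoff is r1: 35/8; r2: 25/4; r3: 3/8; r4: 4.
Taking the (1/5, 1/5, 2/5, 1/5)-weighted average: (1/5)·(35/8) + (1/5)·(25/4) + (2/5)·(3/8) + (1/5)·(4) = 123/40.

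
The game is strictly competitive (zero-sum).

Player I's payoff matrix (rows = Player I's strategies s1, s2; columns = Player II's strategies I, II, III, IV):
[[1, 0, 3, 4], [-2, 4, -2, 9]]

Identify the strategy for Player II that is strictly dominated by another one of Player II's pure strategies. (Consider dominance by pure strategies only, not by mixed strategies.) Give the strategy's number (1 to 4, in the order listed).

Player II prefers columns that give Player I less. Compare IV with I: 1 < 4, -2 < 9.
So I strictly dominates IV for Player II; IV is strictly dominated.

4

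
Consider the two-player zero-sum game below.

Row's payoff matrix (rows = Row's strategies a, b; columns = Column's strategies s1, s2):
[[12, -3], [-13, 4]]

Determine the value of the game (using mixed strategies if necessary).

Row minima are -3 and -13, so Row's maximin is -3; column maxima are 12 and 4, so Column's minimax is 4. These differ, so the equilibrium is in mixed strategies.
Let Row play a with probability p. Column is indifferent when 12p − 13(1−p) = −3p + 4(1−p), giving p = 17/32.
Let Column play s1 with probability q. Row is indifferent when 12q − 3(1−q) = −13q + 4(1−q), giving q = 7/32.
The value is 12·(7/32) + (-3)·(25/32) = 9/32.

9/32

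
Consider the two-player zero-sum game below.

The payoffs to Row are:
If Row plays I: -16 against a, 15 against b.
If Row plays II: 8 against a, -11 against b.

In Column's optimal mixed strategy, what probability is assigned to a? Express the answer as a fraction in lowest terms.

Row minima are -16 and -11, so Row's maximin is -11; column maxima are 8 and 15, so Column's minimax is 8. These differ, so the equilibrium is in mixed strategies.
Let Column play a with probability q. Row is indifferent when −16q + 15(1−q) = 8q − 11(1−q), giving q = 13/25.

13/25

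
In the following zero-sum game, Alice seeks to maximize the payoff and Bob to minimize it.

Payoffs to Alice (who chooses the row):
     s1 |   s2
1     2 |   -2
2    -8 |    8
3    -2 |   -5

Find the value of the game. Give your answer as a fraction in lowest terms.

0

Row 3 is strictly dominated by row 1, so Alice never plays it.
The remaining 2×2 game on (1, 2) × (s1, s2) has no saddle point. Let Alice play 1 with probability p; indifference gives 2p − 8(1−p) = −2p + 8(1−p), so p = 4/5.
Similarly Bob's optimal q on s1 is 1/2, and the value is 2·(1/2) + (-2)·(1/2) = 0.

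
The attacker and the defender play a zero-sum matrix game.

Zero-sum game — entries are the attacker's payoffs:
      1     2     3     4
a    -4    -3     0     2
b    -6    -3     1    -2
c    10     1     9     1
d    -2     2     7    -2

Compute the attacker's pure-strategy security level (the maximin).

The worst-case payoff for each row is a: -4, b: -6, c: 1, d: -2.
The best of these is 1.

1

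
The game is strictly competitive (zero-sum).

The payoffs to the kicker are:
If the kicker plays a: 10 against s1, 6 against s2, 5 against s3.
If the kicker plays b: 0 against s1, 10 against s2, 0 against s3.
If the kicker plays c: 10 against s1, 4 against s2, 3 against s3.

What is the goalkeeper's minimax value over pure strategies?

5

The worst case (largest entry) in each column is s1: 10, s2: 10, s3: 5.
The best (smallest) of these is 5.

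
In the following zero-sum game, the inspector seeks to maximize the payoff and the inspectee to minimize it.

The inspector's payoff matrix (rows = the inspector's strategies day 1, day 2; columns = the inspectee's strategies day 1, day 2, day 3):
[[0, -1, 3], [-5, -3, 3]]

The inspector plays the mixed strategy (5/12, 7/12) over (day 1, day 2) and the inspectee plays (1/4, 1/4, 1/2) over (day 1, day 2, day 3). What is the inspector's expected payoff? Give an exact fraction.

11/48

Against (1/4, 1/4, 1/2), each row's expected payoff is day 1: 5/4; day 2: -1/2.
Taking the (5/12, 7/12)-weighted average: (5/12)·(5/4) + (7/12)·(-1/2) = 11/48.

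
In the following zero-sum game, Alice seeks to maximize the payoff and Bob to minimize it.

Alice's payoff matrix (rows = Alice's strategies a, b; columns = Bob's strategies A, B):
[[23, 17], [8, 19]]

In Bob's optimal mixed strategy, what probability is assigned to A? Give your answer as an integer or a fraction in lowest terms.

2/17

Row minima are 17 and 8, so Alice's maximin is 17; column maxima are 23 and 19, so Bob's minimax is 19. These differ, so the equilibrium is in mixed strategies.
Let Bob play A with probability q. Alice is indifferent when 23q + 17(1−q) = 8q + 19(1−q), giving q = 2/17.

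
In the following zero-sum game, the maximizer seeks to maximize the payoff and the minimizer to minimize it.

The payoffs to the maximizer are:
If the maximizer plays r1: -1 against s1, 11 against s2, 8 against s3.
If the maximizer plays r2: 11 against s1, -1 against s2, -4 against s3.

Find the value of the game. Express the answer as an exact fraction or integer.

Column s2 is strictly dominated by s3 for the minimizer (it gives the maximizer more in every row).
The remaining 2×2 game on (r1, r2) × (s1, s3) has no saddle point. Let the maximizer play r1 with probability p; indifference gives −p + 11(1−p) = 8p − 4(1−p), so p = 5/8.
Similarly the minimizer's optimal q on s1 is 1/2, and the value is -1·(1/2) + (8)·(1/2) = 7/2.

7/2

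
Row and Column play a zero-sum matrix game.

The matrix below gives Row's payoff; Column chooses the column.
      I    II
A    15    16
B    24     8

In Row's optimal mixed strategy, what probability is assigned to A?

16/17

Row minima are 15 and 8, so Row's maximin is 15; column maxima are 24 and 16, so Column's minimax is 16. These differ, so the equilibrium is in mixed strategies.
Let Row play A with probability p. Column is indifferent when 15p + 24(1−p) = 16p + 8(1−p), giving p = 16/17.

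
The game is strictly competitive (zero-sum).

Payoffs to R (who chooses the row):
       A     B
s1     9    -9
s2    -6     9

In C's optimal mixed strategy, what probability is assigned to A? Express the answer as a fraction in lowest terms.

6/11

Row minima are -9 and -6, so R's maximin is -6; column maxima are 9 and 9, so C's minimax is 9. These differ, so the equilibrium is in mixed strategies.
Let C play A with probability q. R is indifferent when 9q − 9(1−q) = −6q + 9(1−q), giving q = 6/11.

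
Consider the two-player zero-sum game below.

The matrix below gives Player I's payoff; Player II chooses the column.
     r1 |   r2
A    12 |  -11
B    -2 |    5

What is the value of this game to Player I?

19/15

Row minima are -11 and -2, so Player I's maximin is -2; column maxima are 12 and 5, so Player II's minimax is 5. These differ, so the equilibrium is in mixed strategies.
Let Player I play A with probability p. Player II is indifferent when 12p − 2(1−p) = −11p + 5(1−p), giving p = 7/30.
Let Player II play r1 with probability q. Player I is indifferent when 12q − 11(1−q) = −2q + 5(1−q), giving q = 8/15.
The value is 12·(8/15) + (-11)·(7/15) = 19/15.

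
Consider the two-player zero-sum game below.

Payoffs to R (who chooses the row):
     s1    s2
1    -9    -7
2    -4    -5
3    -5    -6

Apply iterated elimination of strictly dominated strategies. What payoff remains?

Row 1 is strictly dominated by row 2 (-4>-9, -5>-7); eliminate 1.
Column s1 is strictly dominated by s2 for C (-5<-4, -6<-5); eliminate s1.
Row 3 is strictly dominated by row 2 (-5>-6); eliminate 3.
Only (2, s2) remains, with payoff -5.

-5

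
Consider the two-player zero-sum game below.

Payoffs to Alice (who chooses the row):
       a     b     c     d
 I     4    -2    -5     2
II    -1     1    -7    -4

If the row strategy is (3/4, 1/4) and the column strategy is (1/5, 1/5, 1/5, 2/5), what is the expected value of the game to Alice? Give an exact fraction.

Against (1/5, 1/5, 1/5, 2/5), each row's expected payoff is I: 1/5; II: -3.
Taking the (3/4, 1/4)-weighted average: (3/4)·(1/5) + (1/4)·(-3) = -3/5.

-3/5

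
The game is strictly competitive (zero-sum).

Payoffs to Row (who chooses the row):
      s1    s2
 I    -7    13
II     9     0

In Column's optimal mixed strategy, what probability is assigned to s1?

13/29

Row minima are -7 and 0, so Row's maximin is 0; column maxima are 9 and 13, so Column's minimax is 9. These differ, so the equilibrium is in mixed strategies.
Let Column play s1 with probability q. Row is indifferent when −7q + 13(1−q) = 9q, giving q = 13/29.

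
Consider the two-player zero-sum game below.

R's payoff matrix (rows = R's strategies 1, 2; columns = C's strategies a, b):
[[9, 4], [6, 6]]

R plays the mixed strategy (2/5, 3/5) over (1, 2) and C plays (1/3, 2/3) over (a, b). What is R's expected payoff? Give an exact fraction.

88/15

Against (1/3, 2/3), each row's expected payoff is 1: 17/3; 2: 6.
Taking the (2/5, 3/5)-weighted average: (2/5)·(17/3) + (3/5)·(6) = 88/15.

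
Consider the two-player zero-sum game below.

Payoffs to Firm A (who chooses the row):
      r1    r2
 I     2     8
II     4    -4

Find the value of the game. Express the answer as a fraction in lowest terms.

20/7

Row minima are 2 and -4, so Firm A's maximin is 2; column maxima are 4 and 8, so Firm B's minimax is 4. These differ, so the equilibrium is in mixed strategies.
Let Firm A play I with probability p. Firm B is indifferent when 2p + 4(1−p) = 8p − 4(1−p), giving p = 4/7.
Let Firm B play r1 with probability q. Firm A is indifferent when 2q + 8(1−q) = 4q − 4(1−q), giving q = 6/7.
The value is 2·(6/7) + (8)·(1/7) = 20/7.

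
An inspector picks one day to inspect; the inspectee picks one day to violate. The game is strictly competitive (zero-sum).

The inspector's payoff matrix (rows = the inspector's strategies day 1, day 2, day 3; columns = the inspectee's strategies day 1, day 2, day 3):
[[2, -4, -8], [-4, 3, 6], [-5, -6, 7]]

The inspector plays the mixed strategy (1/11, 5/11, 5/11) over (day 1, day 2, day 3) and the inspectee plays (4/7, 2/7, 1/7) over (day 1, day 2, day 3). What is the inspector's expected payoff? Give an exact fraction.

-153/77

Against (4/7, 2/7, 1/7), each row's expected payoff is day 1: -8/7; day 2: -4/7; day 3: -25/7.
Taking the (1/11, 5/11, 5/11)-weighted average: (1/11)·(-8/7) + (5/11)·(-4/7) + (5/11)·(-25/7) = -153/77.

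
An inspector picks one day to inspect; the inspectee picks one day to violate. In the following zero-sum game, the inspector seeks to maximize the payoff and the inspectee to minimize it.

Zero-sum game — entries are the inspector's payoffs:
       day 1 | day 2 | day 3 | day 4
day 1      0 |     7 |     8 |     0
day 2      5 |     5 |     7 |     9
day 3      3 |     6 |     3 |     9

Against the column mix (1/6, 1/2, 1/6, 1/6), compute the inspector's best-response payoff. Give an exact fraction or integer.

day 1: (0)·(1/6) + (7)·(1/2) + (8)·(1/6) + (0)·(1/6) = 29/6.
day 2: (5)·(1/6) + (5)·(1/2) + (7)·(1/6) + (9)·(1/6) = 6.
day 3: (3)·(1/6) + (6)·(1/2) + (3)·(1/6) + (9)·(1/6) = 11/2.
The best pure response is day 2 with expected payoff 6.

6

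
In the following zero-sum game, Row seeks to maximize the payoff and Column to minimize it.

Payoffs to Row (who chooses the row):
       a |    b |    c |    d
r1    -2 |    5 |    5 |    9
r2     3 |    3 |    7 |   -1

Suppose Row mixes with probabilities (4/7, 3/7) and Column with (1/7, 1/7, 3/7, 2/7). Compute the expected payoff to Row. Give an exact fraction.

219/49

Against (1/7, 1/7, 3/7, 2/7), each row's expected payoff is r1: 36/7; r2: 25/7.
Taking the (4/7, 3/7)-weighted average: (4/7)·(36/7) + (3/7)·(25/7) = 219/49.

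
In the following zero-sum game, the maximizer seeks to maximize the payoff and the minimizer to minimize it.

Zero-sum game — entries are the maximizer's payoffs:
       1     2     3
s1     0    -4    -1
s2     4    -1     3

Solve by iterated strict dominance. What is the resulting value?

-1

Row s1 is strictly dominated by row s2 (4>0, -1>-4, 3>-1); eliminate s1.
Column 1 is strictly dominated by 2 for the minimizer (-1<4); eliminate 1.
Column 3 is strictly dominated by 2 for the minimizer (-1<3); eliminate 3.
Only (s2, 2) remains, with payoff -1.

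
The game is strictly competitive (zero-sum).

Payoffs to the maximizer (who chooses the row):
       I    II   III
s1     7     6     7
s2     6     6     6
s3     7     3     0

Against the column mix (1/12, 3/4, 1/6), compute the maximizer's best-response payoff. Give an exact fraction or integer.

s1: (7)·(1/12) + (6)·(3/4) + (7)·(1/6) = 25/4.
s2: (6)·(1/12) + (6)·(3/4) + (6)·(1/6) = 6.
s3: (7)·(1/12) + (3)·(3/4) + (0)·(1/6) = 17/6.
The best pure response is s1 with expected payoff 25/4.

25/4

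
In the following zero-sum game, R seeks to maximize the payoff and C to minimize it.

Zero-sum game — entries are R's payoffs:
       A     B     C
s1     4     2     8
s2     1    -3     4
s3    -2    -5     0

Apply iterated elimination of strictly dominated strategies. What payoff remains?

Row s3 is strictly dominated by row s1 (4>-2, 2>-5, 8>0); eliminate s3.
Row s2 is strictly dominated by row s1 (4>1, 2>-3, 8>4); eliminate s2.
Column C is strictly dominated by A for C (4<8); eliminate C.
Column A is strictly dominated by B for C (2<4); eliminate A.
Only (s1, B) remains, with payoff 2.

2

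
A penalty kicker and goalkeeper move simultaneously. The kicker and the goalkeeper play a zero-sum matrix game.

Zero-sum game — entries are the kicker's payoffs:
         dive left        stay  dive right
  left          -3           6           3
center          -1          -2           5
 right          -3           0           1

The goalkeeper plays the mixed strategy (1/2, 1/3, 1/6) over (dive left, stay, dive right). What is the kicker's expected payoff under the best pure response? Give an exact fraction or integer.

1

left: (-3)·(1/2) + (6)·(1/3) + (3)·(1/6) = 1.
center: (-1)·(1/2) + (-2)·(1/3) + (5)·(1/6) = -1/3.
right: (-3)·(1/2) + (0)·(1/3) + (1)·(1/6) = -4/3.
The best pure response is left with expected payoff 1.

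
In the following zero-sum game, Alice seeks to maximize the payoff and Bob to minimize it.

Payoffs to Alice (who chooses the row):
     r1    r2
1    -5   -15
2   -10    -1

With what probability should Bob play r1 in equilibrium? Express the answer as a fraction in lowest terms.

14/19

Row minima are -15 and -10, so Alice's maximin is -10; column maxima are -5 and -1, so Bob's minimax is -5. These differ, so the equilibrium is in mixed strategies.
Let Bob play r1 with probability q. Alice is indifferent when −5q − 15(1−q) = −10q − (1−q), giving q = 14/19.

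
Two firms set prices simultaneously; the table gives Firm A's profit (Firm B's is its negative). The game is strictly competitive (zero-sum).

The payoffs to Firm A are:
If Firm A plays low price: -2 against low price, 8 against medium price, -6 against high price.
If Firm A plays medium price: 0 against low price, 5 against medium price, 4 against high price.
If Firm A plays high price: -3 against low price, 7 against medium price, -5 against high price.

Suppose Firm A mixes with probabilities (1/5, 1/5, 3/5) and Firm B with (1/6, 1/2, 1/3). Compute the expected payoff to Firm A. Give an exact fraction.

Against (1/6, 1/2, 1/3), each row's expected payoff is low price: 5/3; medium price: 23/6; high price: 4/3.
Taking the (1/5, 1/5, 3/5)-weighted average: (1/5)·(5/3) + (1/5)·(23/6) + (3/5)·(4/3) = 19/10.

19/10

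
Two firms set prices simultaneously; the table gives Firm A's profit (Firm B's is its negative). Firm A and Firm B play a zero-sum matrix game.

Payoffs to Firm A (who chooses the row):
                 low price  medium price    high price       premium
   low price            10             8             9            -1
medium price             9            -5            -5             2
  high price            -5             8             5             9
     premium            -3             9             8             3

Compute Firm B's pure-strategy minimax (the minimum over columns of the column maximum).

9

The worst case (largest entry) in each column is low price: 10, medium price: 9, high price: 9, premium: 9.
The best (smallest) of these is 9.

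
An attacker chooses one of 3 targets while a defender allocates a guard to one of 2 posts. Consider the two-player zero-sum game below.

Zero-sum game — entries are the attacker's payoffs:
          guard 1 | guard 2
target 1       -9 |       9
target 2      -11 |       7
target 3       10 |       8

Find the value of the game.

Row target 2 is strictly dominated by row target 1, so the attacker never plays it.
The remaining 2×2 game on (target 1, target 3) × (guard 1, guard 2) has no saddle point. Let the attacker play target 1 with probability p; indifference gives −9p + 10(1−p) = 9p + 8(1−p), so p = 1/10.
Similarly the defender's optimal q on guard 1 is 1/20, and the value is -9·(1/20) + (9)·(19/20) = 81/10.

81/10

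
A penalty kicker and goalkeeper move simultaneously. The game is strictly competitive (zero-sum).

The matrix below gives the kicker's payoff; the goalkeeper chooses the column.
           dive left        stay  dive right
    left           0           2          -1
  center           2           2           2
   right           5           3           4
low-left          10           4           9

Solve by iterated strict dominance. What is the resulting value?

4

Row center is strictly dominated by row right (5>2, 3>2, 4>2); eliminate center.
Column dive left is strictly dominated by dive right for the goalkeeper (-1<0, 4<5, 9<10); eliminate dive left.
Row left is strictly dominated by row right (3>2, 4>-1); eliminate left.
Row right is strictly dominated by row low-left (4>3, 9>4); eliminate right.
Column dive right is strictly dominated by stay for the goalkeeper (4<9); eliminate dive right.
Only (low-left, stay) remains, with payoff 4.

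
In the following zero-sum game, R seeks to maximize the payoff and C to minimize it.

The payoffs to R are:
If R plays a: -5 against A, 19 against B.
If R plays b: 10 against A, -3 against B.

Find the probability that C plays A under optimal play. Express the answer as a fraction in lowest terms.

Row minima are -5 and -3, so R's maximin is -3; column maxima are 10 and 19, so C's minimax is 10. These differ, so the equilibrium is in mixed strategies.
Let C play A with probability q. R is indifferent when −5q + 19(1−q) = 10q − 3(1−q), giving q = 22/37.

22/37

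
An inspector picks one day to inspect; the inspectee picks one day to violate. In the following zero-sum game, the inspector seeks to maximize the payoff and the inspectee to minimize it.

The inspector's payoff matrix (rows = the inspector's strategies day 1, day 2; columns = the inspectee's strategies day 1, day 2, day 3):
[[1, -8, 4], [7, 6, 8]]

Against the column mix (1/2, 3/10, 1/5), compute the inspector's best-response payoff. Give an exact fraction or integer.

day 1: (1)·(1/2) + (-8)·(3/10) + (4)·(1/5) = -11/10.
day 2: (7)·(1/2) + (6)·(3/10) + (8)·(1/5) = 69/10.
The best pure response is day 2 with expected payoff 69/10.

69/10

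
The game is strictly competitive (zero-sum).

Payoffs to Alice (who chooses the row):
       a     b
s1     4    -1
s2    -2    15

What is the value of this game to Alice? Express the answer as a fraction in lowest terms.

29/11

Row minima are -1 and -2, so Alice's maximin is -1; column maxima are 4 and 15, so Bob's minimax is 4. These differ, so the equilibrium is in mixed strategies.
Let Alice play s1 with probability p. Bob is indifferent when 4p − 2(1−p) = −p + 15(1−p), giving p = 17/22.
Let Bob play a with probability q. Alice is indifferent when 4q − (1−q) = −2q + 15(1−q), giving q = 8/11.
The value is 4·(8/11) + (-1)·(3/11) = 29/11.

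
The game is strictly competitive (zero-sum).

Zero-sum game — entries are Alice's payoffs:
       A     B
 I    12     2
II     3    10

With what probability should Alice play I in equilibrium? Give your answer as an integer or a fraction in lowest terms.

7/17

Row minima are 2 and 3, so Alice's maximin is 3; column maxima are 12 and 10, so Bob's minimax is 10. These differ, so the equilibrium is in mixed strategies.
Let Alice play I with probability p. Bob is indifferent when 12p + 3(1−p) = 2p + 10(1−p), giving p = 7/17.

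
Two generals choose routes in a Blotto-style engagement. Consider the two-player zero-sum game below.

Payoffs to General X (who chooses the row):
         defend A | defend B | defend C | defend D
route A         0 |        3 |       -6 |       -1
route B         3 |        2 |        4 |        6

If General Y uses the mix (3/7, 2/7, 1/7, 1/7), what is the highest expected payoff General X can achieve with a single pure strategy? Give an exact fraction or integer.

23/7

route A: (0)·(3/7) + (3)·(2/7) + (-6)·(1/7) + (-1)·(1/7) = -1/7.
route B: (3)·(3/7) + (2)·(2/7) + (4)·(1/7) + (6)·(1/7) = 23/7.
The best pure response is route B with expected payoff 23/7.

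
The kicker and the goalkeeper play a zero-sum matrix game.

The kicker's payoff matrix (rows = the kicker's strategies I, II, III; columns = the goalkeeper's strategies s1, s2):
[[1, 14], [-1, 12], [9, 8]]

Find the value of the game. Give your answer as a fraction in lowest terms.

59/7

Row II is strictly dominated by row I, so the kicker never plays it.
The remaining 2×2 game on (I, III) × (s1, s2) has no saddle point. Let the kicker play I with probability p; indifference gives p + 9(1−p) = 14p + 8(1−p), so p = 1/14.
Similarly the goalkeeper's optimal q on s1 is 3/7, and the value is 1·(3/7) + (14)·(4/7) = 59/7.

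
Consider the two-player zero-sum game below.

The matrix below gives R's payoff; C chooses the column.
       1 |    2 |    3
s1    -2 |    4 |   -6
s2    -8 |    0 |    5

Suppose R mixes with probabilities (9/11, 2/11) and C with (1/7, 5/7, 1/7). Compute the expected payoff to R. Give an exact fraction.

102/77

Against (1/7, 5/7, 1/7), each row's expected payoff is s1: 12/7; s2: -3/7.
Taking the (9/11, 2/11)-weighted average: (9/11)·(12/7) + (2/11)·(-3/7) = 102/77.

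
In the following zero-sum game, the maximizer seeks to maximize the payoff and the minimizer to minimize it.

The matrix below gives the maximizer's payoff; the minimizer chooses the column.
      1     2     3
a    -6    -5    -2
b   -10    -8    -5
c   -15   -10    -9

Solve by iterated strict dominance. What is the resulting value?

-6

Row b is strictly dominated by row a (-6>-10, -5>-8, -2>-5); eliminate b.
Column 3 is strictly dominated by 1 for the minimizer (-6<-2, -15<-9); eliminate 3.
Row c is strictly dominated by row a (-6>-15, -5>-10); eliminate c.
Column 2 is strictly dominated by 1 for the minimizer (-6<-5); eliminate 2.
Only (a, 1) remains, with payoff -6.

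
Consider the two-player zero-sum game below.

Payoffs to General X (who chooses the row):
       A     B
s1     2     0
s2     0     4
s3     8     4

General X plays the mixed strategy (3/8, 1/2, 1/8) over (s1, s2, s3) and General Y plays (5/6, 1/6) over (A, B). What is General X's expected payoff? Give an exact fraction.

Against (5/6, 1/6), each row's expected payoff is s1: 5/3; s2: 2/3; s3: 22/3.
Taking the (3/8, 1/2, 1/8)-weighted average: (3/8)·(5/3) + (1/2)·(2/3) + (1/8)·(22/3) = 15/8.

15/8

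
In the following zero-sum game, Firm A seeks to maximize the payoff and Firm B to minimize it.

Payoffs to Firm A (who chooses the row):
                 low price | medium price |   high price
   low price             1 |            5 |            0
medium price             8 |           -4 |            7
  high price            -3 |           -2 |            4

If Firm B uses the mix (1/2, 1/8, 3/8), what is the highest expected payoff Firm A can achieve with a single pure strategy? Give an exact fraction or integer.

49/8

low price: (1)·(1/2) + (5)·(1/8) + (0)·(3/8) = 9/8.
medium price: (8)·(1/2) + (-4)·(1/8) + (7)·(3/8) = 49/8.
high price: (-3)·(1/2) + (-2)·(1/8) + (4)·(3/8) = -1/4.
The best pure response is medium price with expected payoff 49/8.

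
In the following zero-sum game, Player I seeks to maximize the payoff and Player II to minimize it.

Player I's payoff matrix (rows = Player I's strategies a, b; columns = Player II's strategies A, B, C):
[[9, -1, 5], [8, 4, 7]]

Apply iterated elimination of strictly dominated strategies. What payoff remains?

4

Column C is strictly dominated by B for Player II (-1<5, 4<7); eliminate C.
Column A is strictly dominated by B for Player II (-1<9, 4<8); eliminate A.
Row a is strictly dominated by row b (4>-1); eliminate a.
Only (b, B) remains, with payoff 4.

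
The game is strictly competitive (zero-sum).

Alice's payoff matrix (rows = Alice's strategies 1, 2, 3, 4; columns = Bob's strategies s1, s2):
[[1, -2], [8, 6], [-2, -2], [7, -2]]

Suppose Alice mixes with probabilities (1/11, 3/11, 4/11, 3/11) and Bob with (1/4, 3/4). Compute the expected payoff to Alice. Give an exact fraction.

Against (1/4, 3/4), each row's expected payoff is 1: -5/4; 2: 13/2; 3: -2; 4: 1/4.
Taking the (1/11, 3/11, 4/11, 3/11)-weighted average: (1/11)·(-5/4) + (3/11)·(13/2) + (4/11)·(-2) + (3/11)·(1/4) = 1.

1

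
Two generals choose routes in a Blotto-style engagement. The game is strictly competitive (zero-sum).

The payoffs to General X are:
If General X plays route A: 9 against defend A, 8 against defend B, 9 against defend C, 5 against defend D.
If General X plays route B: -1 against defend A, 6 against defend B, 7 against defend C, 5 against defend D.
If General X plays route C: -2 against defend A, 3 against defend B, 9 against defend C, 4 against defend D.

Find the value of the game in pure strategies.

Row minima: 5, -1, -2 → General X's maximin is 5.
Column maxima: 9, 8, 9, 5 → General Y's minimax is 5.
They coincide at (route A, defend D), so the value is 5.

5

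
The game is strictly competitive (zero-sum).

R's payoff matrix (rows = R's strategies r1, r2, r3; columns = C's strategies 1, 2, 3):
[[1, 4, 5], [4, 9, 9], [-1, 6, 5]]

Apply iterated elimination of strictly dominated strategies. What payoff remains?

Row r3 is strictly dominated by row r2 (4>-1, 9>6, 9>5); eliminate r3.
Row r1 is strictly dominated by row r2 (4>1, 9>4, 9>5); eliminate r1.
Column 2 is strictly dominated by 1 for C (4<9); eliminate 2.
Column 3 is strictly dominated by 1 for C (4<9); eliminate 3.
Only (r2, 1) remains, with payoff 4.

4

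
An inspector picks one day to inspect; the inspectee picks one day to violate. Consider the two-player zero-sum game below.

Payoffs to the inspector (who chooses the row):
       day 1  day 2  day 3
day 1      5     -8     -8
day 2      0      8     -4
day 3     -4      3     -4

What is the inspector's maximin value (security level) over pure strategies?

-4

The worst-case payoff for each row is day 1: -8, day 2: -4, day 3: -4.
The best of these is -4.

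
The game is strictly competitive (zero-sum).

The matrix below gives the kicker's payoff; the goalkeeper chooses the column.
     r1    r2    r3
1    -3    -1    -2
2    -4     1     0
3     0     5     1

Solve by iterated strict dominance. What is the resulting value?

0

Column r3 is strictly dominated by r1 for the goalkeeper (-3<-2, -4<0, 0<1); eliminate r3.
Row 2 is strictly dominated by row 3 (0>-4, 5>1); eliminate 2.
Column r2 is strictly dominated by r1 for the goalkeeper (-3<-1, 0<5); eliminate r2.
Row 1 is strictly dominated by row 3 (0>-3); eliminate 1.
Only (3, r1) remains, with payoff 0.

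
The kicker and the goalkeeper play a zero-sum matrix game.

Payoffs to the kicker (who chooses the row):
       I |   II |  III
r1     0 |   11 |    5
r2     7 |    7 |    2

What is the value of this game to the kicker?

Column II is strictly dominated by III for the goalkeeper (it gives the kicker more in every row).
The remaining 2×2 game on (r1, r2) × (I, III) has no saddle point. Let the kicker play r1 with probability p; indifference gives 7(1−p) = 5p + 2(1−p), so p = 1/2.
Similarly the goalkeeper's optimal q on I is 3/10, and the value is 0·(3/10) + (5)·(7/10) = 7/2.

7/2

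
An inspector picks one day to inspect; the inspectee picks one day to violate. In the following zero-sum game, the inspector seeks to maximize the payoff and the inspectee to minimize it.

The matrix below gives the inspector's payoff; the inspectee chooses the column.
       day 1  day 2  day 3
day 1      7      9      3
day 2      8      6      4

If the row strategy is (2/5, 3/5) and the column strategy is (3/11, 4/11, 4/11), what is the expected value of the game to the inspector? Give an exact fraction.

Against (3/11, 4/11, 4/11), each row's expected payoff is day 1: 69/11; day 2: 64/11.
Taking the (2/5, 3/5)-weighted average: (2/5)·(69/11) + (3/5)·(64/11) = 6.

6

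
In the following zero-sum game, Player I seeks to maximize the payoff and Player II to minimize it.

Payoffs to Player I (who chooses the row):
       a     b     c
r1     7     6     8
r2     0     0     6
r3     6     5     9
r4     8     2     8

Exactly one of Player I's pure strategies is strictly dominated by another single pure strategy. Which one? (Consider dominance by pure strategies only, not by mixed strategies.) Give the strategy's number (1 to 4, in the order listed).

2

Compare r2 with r1: 7 > 0, 6 > 0, 8 > 6.
So r1 strictly dominates r2 for Player I; r2 is strictly dominated.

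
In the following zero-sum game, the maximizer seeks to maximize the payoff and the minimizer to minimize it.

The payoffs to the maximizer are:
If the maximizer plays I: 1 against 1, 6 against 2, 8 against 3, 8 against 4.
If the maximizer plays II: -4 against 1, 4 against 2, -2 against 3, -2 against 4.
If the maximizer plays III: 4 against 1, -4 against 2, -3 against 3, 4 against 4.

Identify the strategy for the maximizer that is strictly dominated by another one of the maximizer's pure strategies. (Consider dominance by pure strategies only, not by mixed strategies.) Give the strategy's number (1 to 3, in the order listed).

Compare II with I: 1 > -4, 6 > 4, 8 > -2, 8 > -2.
So I strictly dominates II for the maximizer; II is strictly dominated.

2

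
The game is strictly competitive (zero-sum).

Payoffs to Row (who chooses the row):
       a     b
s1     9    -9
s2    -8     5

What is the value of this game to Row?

-27/31

Row minima are -9 and -8, so Row's maximin is -8; column maxima are 9 and 5, so Column's minimax is 5. These differ, so the equilibrium is in mixed strategies.
Let Row play s1 with probability p. Column is indifferent when 9p − 8(1−p) = −9p + 5(1−p), giving p = 13/31.
Let Column play a with probability q. Row is indifferent when 9q − 9(1−q) = −8q + 5(1−q), giving q = 14/31.
The value is 9·(14/31) + (-9)·(17/31) = -27/31.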